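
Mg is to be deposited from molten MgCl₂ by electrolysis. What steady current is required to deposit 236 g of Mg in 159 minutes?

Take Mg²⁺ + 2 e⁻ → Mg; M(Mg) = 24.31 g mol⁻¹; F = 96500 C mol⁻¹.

n(Mg) = 236 / 24.31 = 9.708 mol.
n(e⁻) = 2 × 9.708 = 19.42 mol.
Q = n(e⁻)·F = 19.42 × 96500 = 1874000 C.
I = Q/t = 1874000 / 9540.0 s = 196 A.

196 A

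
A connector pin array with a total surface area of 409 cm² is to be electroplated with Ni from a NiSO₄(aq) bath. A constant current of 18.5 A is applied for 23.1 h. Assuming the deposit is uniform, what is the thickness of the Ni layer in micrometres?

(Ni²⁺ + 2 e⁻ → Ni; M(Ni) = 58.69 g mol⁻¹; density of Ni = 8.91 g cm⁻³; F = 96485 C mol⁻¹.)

1280 μm

Q = I·t = 18.50 × 83160 = 1538000 C; n(e⁻) = 15.95 mol.
n(Ni) = n(e⁻)/2 = 7.973 mol, so m = 7.973 × 58.69 = 467.9 g.
Volume = m/ρ = 467.9 / 8.91 = 52.51 cm³.
Thickness = V/A = 52.51 / 409 = 0.128 cm = 1280 μm.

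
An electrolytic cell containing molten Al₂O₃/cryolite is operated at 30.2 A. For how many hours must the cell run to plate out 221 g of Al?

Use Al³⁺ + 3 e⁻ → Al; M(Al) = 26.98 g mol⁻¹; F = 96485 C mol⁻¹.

n(Al) = m/M = 221 / 26.98 = 8.191 mol.
Each Al atom requires 3 electrons, so n(e⁻) = 3 × 8.191 = 24.57 mol.
Q = n(e⁻)·F = 24.57 × 96485 = 2371000 C.
t = Q/I = 2371000 / 30.20 A = 78510 s = 21.8 h.

21.8 h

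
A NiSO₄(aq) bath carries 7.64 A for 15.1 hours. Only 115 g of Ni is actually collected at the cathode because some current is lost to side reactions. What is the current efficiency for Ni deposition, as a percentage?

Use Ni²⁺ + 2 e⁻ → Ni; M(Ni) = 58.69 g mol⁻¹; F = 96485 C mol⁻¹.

91.0 %

Q = I·t = 7.640 × 54360 = 415300 C; n(e⁻) = 415300/96485 = 4.304 mol.
Theoretical n(Ni) = n(e⁻)/2 = 2.152 mol, i.e. m_theo = 2.152 × 58.69 = 126.3 g.
Efficiency = m_actual / m_theo = 115 / 126.3 = 91.0 %.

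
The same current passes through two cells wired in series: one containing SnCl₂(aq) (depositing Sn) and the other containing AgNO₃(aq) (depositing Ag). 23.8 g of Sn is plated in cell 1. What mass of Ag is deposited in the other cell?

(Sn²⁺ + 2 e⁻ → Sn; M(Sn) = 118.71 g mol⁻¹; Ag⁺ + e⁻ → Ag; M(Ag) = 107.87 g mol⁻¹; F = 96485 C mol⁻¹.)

43.3 g

n(Sn) = 23.8 / 118.71 = 0.2005 mol.
Since Sn²⁺ + 2 e⁻ → Sn, n(e⁻) passed = 2 × 0.2005 = 0.4010 mol.
Cells in series carry the same charge, so the same 0.4010 mol of electrons passes through cell 2.
Ag⁺ + e⁻ → Ag, so n(Ag) = 0.4010 / 1 = 0.4010 mol.
m(Ag) = 0.4010 × 107.87 = 43.3 g.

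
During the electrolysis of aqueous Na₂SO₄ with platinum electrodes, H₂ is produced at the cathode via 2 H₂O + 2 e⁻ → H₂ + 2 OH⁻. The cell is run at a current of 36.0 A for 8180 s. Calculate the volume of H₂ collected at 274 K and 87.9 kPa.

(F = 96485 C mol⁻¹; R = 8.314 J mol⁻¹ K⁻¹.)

Q = I·t = 36.00 A × 8180.0 s = 294500 C.
n(e⁻) = Q/F = 294500 / 96485 = 3.052 mol.
2 electrons are transferred per H₂ molecule, so n(H₂) = 3.052 / 2 = 1.526 mol.
V = nRT/P = (1.526 × 8.314 × 274) / (87.9 × 10³ Pa) = 0.0395 m³ = 39.5 L.

39.5 L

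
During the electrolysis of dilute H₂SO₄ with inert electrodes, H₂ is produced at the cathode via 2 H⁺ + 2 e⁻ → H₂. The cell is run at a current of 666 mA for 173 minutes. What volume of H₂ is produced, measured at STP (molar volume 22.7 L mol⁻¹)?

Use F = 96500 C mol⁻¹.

0.813 L

Q = I·t = 0.6660 A × 10380 s = 6913 C.
n(e⁻) = Q/F = 6913 / 96500 = 0.07164 mol.
2 electrons are transferred per H₂ molecule, so n(H₂) = 0.07164 / 2 = 0.03582 mol.
V = n × V_m = 0.03582 × 22.7 = 0.813 L.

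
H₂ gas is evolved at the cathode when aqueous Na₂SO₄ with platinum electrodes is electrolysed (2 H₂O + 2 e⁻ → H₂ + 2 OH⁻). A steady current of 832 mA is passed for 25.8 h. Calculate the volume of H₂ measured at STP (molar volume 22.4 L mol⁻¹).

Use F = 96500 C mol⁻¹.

Q = I·t = 0.8320 A × 92880 s = 77280 C.
n(e⁻) = Q/F = 77280 / 96500 = 0.8008 mol.
2 electrons are transferred per H₂ molecule, so n(H₂) = 0.8008 / 2 = 0.4004 mol.
V = n × V_m = 0.4004 × 22.4 = 8.97 L.

8.97 L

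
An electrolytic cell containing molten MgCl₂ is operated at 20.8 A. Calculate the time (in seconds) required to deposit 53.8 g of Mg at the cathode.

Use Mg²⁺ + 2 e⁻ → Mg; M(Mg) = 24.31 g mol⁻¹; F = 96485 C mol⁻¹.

n(Mg) = m/M = 53.8 / 24.31 = 2.213 mol.
Each Mg atom requires 2 electrons, so n(e⁻) = 2 × 2.213 = 4.426 mol.
Q = n(e⁻)·F = 4.426 × 96485 = 427100 C.
t = Q/I = 427100 / 20.80 A = 20530 s.

20500 s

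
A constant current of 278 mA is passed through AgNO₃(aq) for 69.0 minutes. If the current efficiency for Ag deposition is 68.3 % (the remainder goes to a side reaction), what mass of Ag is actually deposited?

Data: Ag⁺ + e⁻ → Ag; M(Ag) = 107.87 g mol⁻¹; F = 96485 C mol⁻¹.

0.879 g

Q = I·t = 0.2780 × 4140.0 = 1151 C.
n(e⁻) = 1151/96485 = 0.01193 mol; theoretically n(Ag) = 0.01193/1 = 0.01193 mol, m_theo = 1.287 g.
At 68.3 % efficiency, m_actual = 0.683 × 1.287 = 0.879 g.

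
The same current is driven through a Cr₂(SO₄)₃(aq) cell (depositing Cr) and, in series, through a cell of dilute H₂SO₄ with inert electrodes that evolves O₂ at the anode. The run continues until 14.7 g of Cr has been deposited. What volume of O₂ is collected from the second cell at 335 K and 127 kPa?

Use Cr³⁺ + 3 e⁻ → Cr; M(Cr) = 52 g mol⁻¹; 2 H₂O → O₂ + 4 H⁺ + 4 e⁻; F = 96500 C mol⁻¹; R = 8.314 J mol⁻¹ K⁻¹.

4.65 L

n(Cr) = 14.7 / 52 = 0.2827 mol, so n(e⁻) = 3 × 0.2827 = 0.8481 mol.
The cells are in series, so the same 0.8481 mol of electrons passes through the second cell.
2 H₂O → O₂ + 4 H⁺ + 4 e⁻ — 4 mol e⁻ per mol O₂, so n(O₂) = 0.8481/4 = 0.2120 mol.
V = nRT/P = (0.2120 × 8.314 × 335) / (127 × 10³) = 0.00465 m³ = 4.65 L.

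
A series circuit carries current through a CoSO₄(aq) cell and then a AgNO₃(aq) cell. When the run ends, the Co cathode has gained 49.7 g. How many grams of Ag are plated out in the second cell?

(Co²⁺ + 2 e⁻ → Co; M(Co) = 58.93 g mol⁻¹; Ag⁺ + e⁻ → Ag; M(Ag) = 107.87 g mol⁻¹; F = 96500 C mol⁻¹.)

182 g

n(Co) = 49.7 / 58.93 = 0.8434 mol.
Since Co²⁺ + 2 e⁻ → Co, n(e⁻) passed = 2 × 0.8434 = 1.687 mol.
Cells in series carry the same charge, so the same 1.687 mol of electrons passes through cell 2.
Ag⁺ + e⁻ → Ag, so n(Ag) = 1.687 / 1 = 1.687 mol.
m(Ag) = 1.687 × 107.87 = 182 g.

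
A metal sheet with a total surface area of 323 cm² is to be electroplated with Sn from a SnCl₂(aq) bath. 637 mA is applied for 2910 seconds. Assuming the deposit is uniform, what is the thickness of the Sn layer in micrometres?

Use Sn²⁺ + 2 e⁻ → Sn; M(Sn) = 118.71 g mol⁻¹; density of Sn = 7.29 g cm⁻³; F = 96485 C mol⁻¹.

4.84 μm

Q = I·t = 0.6370 × 2910.0 = 1854 C; n(e⁻) = 0.01921 mol.
n(Sn) = n(e⁻)/2 = 0.009606 mol, so m = 0.009606 × 118.71 = 1.140 g.
Volume = m/ρ = 1.140 / 7.29 = 0.1564 cm³.
Thickness = V/A = 0.1564 / 323 = 4.84 × 10⁻⁴ cm = 4.84 μm.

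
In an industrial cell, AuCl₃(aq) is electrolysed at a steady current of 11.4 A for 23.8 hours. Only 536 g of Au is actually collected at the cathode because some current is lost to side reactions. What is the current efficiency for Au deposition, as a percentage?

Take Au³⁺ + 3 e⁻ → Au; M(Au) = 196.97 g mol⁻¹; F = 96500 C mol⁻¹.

80.7 %

Q = I·t = 11.40 × 85680 = 976800 C; n(e⁻) = 976800/96500 = 10.12 mol.
Theoretical n(Au) = n(e⁻)/3 = 3.374 mol, i.e. m_theo = 3.374 × 196.97 = 664.6 g.
Efficiency = m_actual / m_theo = 536 / 664.6 = 80.7 %.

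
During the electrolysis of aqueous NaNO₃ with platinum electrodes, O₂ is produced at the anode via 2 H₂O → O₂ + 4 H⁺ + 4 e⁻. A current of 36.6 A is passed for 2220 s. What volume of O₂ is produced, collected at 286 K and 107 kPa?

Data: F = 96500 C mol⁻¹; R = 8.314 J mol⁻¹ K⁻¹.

Q = I·t = 36.60 A × 2220.0 s = 81250 C.
n(e⁻) = Q/F = 81250 / 96500 = 0.8420 mol.
4 electrons are transferred per O₂ molecule, so n(O₂) = 0.8420 / 4 = 0.2105 mol.
V = nRT/P = (0.2105 × 8.314 × 286) / (107 × 10³ Pa) = 0.00468 m³ = 4.68 L.

4.68 L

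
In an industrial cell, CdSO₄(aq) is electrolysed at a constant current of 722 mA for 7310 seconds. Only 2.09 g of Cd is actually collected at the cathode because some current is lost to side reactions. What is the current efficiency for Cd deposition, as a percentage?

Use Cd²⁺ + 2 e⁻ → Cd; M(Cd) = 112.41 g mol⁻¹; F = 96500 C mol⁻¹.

68.0 %

Q = I·t = 0.7220 × 7310.0 = 5278 C; n(e⁻) = 5278/96500 = 0.05469 mol.
Theoretical n(Cd) = n(e⁻)/2 = 0.02735 mol, i.e. m_theo = 0.02735 × 112.41 = 3.074 g.
Efficiency = m_actual / m_theo = 2.09 / 3.074 = 68.0 %.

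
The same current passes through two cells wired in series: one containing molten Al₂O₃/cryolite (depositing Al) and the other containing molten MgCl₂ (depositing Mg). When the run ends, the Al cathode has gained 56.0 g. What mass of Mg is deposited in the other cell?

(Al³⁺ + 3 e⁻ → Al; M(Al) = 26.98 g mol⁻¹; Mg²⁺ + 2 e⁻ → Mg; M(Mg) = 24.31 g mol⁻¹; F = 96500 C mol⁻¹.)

75.7 g

n(Al) = 56.0 / 26.98 = 2.076 mol.
Since Al³⁺ + 3 e⁻ → Al, n(e⁻) passed = 3 × 2.076 = 6.227 mol.
Cells in series carry the same charge, so the same 6.227 mol of electrons passes through cell 2.
Mg²⁺ + 2 e⁻ → Mg, so n(Mg) = 6.227 / 2 = 3.113 mol.
m(Mg) = 3.113 × 24.31 = 75.7 g.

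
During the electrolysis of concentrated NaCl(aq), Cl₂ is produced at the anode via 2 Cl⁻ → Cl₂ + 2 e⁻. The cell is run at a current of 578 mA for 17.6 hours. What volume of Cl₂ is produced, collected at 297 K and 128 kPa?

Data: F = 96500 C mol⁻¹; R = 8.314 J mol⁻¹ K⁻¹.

3.66 L

Q = I·t = 0.5780 A × 63360 s = 36620 C.
n(e⁻) = Q/F = 36620 / 96500 = 0.3795 mol.
2 electrons are transferred per Cl₂ molecule, so n(Cl₂) = 0.3795 / 2 = 0.1898 mol.
V = nRT/P = (0.1898 × 8.314 × 297) / (128 × 10³ Pa) = 0.00366 m³ = 3.66 L.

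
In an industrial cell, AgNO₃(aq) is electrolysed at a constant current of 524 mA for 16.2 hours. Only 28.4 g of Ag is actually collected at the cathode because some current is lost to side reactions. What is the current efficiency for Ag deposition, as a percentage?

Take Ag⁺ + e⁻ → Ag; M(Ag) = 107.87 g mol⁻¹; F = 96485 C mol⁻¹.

83.1 %

Q = I·t = 0.5240 × 58320 = 30560 C; n(e⁻) = 30560/96485 = 0.3167 mol.
Theoretical n(Ag) = n(e⁻)/1 = 0.3167 mol, i.e. m_theo = 0.3167 × 107.87 = 34.17 g.
Efficiency = m_actual / m_theo = 28.4 / 34.17 = 83.1 %.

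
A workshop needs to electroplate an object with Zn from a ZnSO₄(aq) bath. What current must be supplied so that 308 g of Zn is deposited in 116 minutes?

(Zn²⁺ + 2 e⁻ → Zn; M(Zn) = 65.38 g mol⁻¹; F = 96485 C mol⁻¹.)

131 A

n(Zn) = 308 / 65.38 = 4.711 mol.
n(e⁻) = 2 × 4.711 = 9.422 mol.
Q = n(e⁻)·F = 9.422 × 96485 = 909100 C.
I = Q/t = 909100 / 6960.0 s = 131 A.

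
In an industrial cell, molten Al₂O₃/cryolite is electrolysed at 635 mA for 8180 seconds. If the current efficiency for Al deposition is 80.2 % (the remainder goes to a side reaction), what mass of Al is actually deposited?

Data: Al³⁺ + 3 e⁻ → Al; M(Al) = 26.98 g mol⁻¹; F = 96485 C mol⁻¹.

0.388 g

Q = I·t = 0.6350 × 8180.0 = 5194 C.
n(e⁻) = 5194/96485 = 0.05384 mol; theoretically n(Al) = 0.05384/3 = 0.01795 mol, m_theo = 0.4842 g.
At 80.2 % efficiency, m_actual = 0.802 × 0.4842 = 0.388 g.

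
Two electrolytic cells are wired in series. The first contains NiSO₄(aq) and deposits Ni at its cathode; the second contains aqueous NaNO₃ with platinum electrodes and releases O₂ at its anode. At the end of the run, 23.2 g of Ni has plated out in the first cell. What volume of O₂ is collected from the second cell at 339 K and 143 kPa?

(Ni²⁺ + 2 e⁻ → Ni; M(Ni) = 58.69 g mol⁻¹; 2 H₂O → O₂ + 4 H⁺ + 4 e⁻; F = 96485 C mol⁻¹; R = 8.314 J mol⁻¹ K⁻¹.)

n(Ni) = 23.2 / 58.69 = 0.3953 mol, so n(e⁻) = 2 × 0.3953 = 0.7906 mol.
The cells are in series, so the same 0.7906 mol of electrons passes through the second cell.
2 H₂O → O₂ + 4 H⁺ + 4 e⁻ — 4 mol e⁻ per mol O₂, so n(O₂) = 0.7906/4 = 0.1976 mol.
V = nRT/P = (0.1976 × 8.314 × 339) / (143 × 10³) = 0.00390 m³ = 3.90 L.

3.90 L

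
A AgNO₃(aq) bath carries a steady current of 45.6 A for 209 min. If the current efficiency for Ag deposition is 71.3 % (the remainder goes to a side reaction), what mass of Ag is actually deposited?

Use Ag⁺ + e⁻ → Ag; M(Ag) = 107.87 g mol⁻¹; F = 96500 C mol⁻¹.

456 g

Q = I·t = 45.60 × 12540 = 571800 C.
n(e⁻) = 571800/96500 = 5.926 mol; theoretically n(Ag) = 5.926/1 = 5.926 mol, m_theo = 639.2 g.
At 71.3 % efficiency, m_actual = 0.713 × 639.2 = 456 g.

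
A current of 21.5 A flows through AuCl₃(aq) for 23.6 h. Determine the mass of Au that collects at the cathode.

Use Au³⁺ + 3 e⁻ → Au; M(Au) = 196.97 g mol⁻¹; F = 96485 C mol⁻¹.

Q = I·t = 21.50 A × 84960 s = 1827000 C.
n(e⁻) = Q/F = 1827000 / 96485 = 18.93 mol.
Au³⁺ + 3 e⁻ → Au, so n(Au) = n(e⁻)/3 = 6.311 mol.
m = n·M = 6.311 × 196.97 = 1240 g.

1240 g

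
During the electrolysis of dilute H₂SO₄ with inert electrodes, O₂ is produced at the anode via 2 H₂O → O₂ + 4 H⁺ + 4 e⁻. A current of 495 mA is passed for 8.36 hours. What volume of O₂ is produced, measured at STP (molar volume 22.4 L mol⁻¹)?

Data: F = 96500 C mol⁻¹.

Q = I·t = 0.4950 A × 30096 s = 14900 C.
n(e⁻) = Q/F = 14900 / 96500 = 0.1544 mol.
4 electrons are transferred per O₂ molecule, so n(O₂) = 0.1544 / 4 = 0.03859 mol.
V = n × V_m = 0.03859 × 22.4 = 0.865 L.

0.865 L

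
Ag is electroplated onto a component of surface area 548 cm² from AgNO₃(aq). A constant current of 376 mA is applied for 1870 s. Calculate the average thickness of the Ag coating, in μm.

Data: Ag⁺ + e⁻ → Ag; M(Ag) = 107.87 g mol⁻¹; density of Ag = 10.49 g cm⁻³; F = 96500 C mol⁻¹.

1.37 μm

Q = I·t = 0.3760 × 1870.0 = 703.1 C; n(e⁻) = 0.007286 mol.
n(Ag) = n(e⁻)/1 = 0.007286 mol, so m = 0.007286 × 107.87 = 0.7860 g.
Volume = m/ρ = 0.7860 / 10.49 = 0.07493 cm³.
Thickness = V/A = 0.07493 / 548 = 1.37 × 10⁻⁴ cm = 1.37 μm.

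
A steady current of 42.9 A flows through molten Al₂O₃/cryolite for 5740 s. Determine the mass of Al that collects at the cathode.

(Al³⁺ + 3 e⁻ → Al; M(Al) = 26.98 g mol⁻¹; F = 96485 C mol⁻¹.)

Q = I·t = 42.90 A × 5740.0 s = 246200 C.
n(e⁻) = Q/F = 246200 / 96485 = 2.552 mol.
Al³⁺ + 3 e⁻ → Al, so n(Al) = n(e⁻)/3 = 0.8507 mol.
m = n·M = 0.8507 × 26.98 = 23.0 g.

23.0 g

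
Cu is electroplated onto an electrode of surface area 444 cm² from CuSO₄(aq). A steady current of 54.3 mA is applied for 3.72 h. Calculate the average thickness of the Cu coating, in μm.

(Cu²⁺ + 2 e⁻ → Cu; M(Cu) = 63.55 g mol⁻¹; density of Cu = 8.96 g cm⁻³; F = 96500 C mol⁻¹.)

Q = I·t = 0.05430 × 13392 = 727.2 C; n(e⁻) = 0.007536 mol.
n(Cu) = n(e⁻)/2 = 0.003768 mol, so m = 0.003768 × 63.55 = 0.2394 g.
Volume = m/ρ = 0.2394 / 8.96 = 0.02672 cm³.
Thickness = V/A = 0.02672 / 444 = 6.02 × 10⁻⁵ cm = 0.602 μm.

0.602 μm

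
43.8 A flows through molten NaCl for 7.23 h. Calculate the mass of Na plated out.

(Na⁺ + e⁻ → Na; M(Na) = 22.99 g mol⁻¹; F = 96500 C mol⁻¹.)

Q = I·t = 43.80 A × 26028 s = 1140000 C.
n(e⁻) = Q/F = 1140000 / 96500 = 11.81 mol.
Na⁺ + e⁻ → Na, so n(Na) = n(e⁻)/1 = 11.81 mol.
m = n·M = 11.81 × 22.99 = 272 g.

272 g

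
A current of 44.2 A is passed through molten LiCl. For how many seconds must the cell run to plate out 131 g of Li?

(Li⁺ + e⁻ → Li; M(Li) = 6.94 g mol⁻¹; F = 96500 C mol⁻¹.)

41200 s

n(Li) = m/M = 131 / 6.94 = 18.88 mol.
Each Li atom requires 1 electron, so n(e⁻) = 1 × 18.88 = 18.88 mol.
Q = n(e⁻)·F = 18.88 × 96500 = 1822000 C.
t = Q/I = 1822000 / 44.20 A = 41210 s.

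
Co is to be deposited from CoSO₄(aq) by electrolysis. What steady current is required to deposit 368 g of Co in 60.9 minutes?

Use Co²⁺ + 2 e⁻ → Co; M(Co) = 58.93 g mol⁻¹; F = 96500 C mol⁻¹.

330 A

n(Co) = 368 / 58.93 = 6.245 mol.
n(e⁻) = 2 × 6.245 = 12.49 mol.
Q = n(e⁻)·F = 12.49 × 96500 = 1205000 C.
I = Q/t = 1205000 / 3654.0 s = 330 A.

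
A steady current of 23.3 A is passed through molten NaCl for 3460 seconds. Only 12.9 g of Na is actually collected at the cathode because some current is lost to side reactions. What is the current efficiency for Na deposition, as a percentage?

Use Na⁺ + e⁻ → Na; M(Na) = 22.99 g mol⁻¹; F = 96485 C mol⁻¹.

67.2 %

Q = I·t = 23.30 × 3460.0 = 80620 C; n(e⁻) = 80620/96485 = 0.8355 mol.
Theoretical n(Na) = n(e⁻)/1 = 0.8355 mol, i.e. m_theo = 0.8355 × 22.99 = 19.21 g.
Efficiency = m_actual / m_theo = 12.9 / 19.21 = 67.2 %.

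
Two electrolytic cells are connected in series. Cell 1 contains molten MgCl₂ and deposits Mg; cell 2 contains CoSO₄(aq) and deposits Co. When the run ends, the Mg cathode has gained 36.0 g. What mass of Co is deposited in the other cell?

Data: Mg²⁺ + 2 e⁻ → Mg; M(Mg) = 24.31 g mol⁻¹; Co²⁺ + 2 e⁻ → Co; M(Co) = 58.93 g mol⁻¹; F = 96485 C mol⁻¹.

n(Mg) = 36.0 / 24.31 = 1.481 mol.
Since Mg²⁺ + 2 e⁻ → Mg, n(e⁻) passed = 2 × 1.481 = 2.962 mol.
Cells in series carry the same charge, so the same 2.962 mol of electrons passes through cell 2.
Co²⁺ + 2 e⁻ → Co, so n(Co) = 2.962 / 2 = 1.481 mol.
m(Co) = 1.481 × 58.93 = 87.3 g.

87.3 g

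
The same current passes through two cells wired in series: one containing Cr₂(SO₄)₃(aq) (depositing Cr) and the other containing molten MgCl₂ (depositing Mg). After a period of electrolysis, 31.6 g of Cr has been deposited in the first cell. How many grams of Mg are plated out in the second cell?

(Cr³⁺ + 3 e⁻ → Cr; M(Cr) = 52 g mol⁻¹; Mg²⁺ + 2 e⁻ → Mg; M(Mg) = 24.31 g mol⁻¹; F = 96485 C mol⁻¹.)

n(Cr) = 31.6 / 52 = 0.6077 mol.
Since Cr³⁺ + 3 e⁻ → Cr, n(e⁻) passed = 3 × 0.6077 = 1.823 mol.
Cells in series carry the same charge, so the same 1.823 mol of electrons passes through cell 2.
Mg²⁺ + 2 e⁻ → Mg, so n(Mg) = 1.823 / 2 = 0.9115 mol.
m(Mg) = 0.9115 × 24.31 = 22.2 g.

22.2 g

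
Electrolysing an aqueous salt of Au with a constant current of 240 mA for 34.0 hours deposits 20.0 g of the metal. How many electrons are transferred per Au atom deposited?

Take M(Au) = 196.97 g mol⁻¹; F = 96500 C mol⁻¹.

Q = I·t = 0.2400 A × 122400 s = 29380 C, so n(e⁻) = 29380/96500 = 0.3044 mol.
n(Au) deposited = 20.0 / 196.97 = 0.1015 mol.
Electrons per atom = n(e⁻)/n(Au) = 0.3044 / 0.1015 = 3.00 ≈ 3, so the ion is Au³⁺.

3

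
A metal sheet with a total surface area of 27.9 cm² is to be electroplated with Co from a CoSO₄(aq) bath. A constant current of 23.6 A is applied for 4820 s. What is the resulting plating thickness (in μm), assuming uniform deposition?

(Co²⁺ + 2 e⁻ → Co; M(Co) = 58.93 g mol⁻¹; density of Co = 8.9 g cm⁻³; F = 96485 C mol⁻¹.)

1400 μm

Q = I·t = 23.60 × 4820.0 = 113800 C; n(e⁻) = 1.179 mol.
n(Co) = n(e⁻)/2 = 0.5895 mol, so m = 0.5895 × 58.93 = 34.74 g.
Volume = m/ρ = 34.74 / 8.9 = 3.903 cm³.
Thickness = V/A = 3.903 / 27.9 = 0.140 cm = 1400 μm.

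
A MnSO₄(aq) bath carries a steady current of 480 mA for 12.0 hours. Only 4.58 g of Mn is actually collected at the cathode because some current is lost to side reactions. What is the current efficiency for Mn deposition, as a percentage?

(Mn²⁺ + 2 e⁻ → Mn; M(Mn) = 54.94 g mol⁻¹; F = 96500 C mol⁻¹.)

Q = I·t = 0.4800 × 43200 = 20740 C; n(e⁻) = 20740/96500 = 0.2149 mol.
Theoretical n(Mn) = n(e⁻)/2 = 0.1074 mol, i.e. m_theo = 0.1074 × 54.94 = 5.903 g.
Efficiency = m_actual / m_theo = 4.58 / 5.903 = 77.6 %.

77.6 %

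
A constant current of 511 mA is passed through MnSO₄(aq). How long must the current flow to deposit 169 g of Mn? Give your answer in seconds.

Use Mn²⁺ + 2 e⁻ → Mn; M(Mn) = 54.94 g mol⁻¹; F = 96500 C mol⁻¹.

n(Mn) = m/M = 169 / 54.94 = 3.076 mol.
Each Mn atom requires 2 electrons, so n(e⁻) = 2 × 3.076 = 6.152 mol.
Q = n(e⁻)·F = 6.152 × 96500 = 593700 C.
t = Q/I = 593700 / 0.5110 A = 1162000 s.

1.16 × 10⁶ s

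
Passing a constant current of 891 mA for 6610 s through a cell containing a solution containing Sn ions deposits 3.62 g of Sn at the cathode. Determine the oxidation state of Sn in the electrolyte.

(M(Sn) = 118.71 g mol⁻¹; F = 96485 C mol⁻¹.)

+2

Q = I·t = 0.8910 A × 6610.0 s = 5890 C, so n(e⁻) = 5890/96485 = 0.06104 mol.
n(Sn) deposited = 3.62 / 118.71 = 0.03049 mol.
Electrons per atom = n(e⁻)/n(Sn) = 0.06104 / 0.03049 = 2.00 ≈ 2, so the ion is Sn²⁺.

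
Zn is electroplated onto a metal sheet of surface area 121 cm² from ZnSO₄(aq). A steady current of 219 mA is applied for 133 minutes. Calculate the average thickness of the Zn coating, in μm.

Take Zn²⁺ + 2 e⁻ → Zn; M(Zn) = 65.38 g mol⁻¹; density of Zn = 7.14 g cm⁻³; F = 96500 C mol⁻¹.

Q = I·t = 0.2190 × 7980.0 = 1748 C; n(e⁻) = 0.01811 mol.
n(Zn) = n(e⁻)/2 = 0.009055 mol, so m = 0.009055 × 65.38 = 0.5920 g.
Volume = m/ρ = 0.5920 / 7.14 = 0.08292 cm³.
Thickness = V/A = 0.08292 / 121 = 6.85 × 10⁻⁴ cm = 6.85 μm.

6.85 μm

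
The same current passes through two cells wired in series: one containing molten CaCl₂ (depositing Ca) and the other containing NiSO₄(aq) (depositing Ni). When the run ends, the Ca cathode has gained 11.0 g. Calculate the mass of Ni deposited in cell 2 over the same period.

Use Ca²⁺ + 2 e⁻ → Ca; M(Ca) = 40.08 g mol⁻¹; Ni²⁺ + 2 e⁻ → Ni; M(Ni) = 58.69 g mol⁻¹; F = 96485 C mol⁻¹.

16.1 g

n(Ca) = 11.0 / 40.08 = 0.2745 mol.
Since Ca²⁺ + 2 e⁻ → Ca, n(e⁻) passed = 2 × 0.2745 = 0.5489 mol.
Cells in series carry the same charge, so the same 0.5489 mol of electrons passes through cell 2.
Ni²⁺ + 2 e⁻ → Ni, so n(Ni) = 0.5489 / 2 = 0.2745 mol.
m(Ni) = 0.2745 × 58.69 = 16.1 g.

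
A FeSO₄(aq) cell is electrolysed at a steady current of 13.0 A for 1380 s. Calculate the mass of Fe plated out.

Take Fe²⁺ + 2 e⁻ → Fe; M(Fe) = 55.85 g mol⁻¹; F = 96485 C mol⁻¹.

Q = I·t = 13.00 A × 1380.0 s = 17940 C.
n(e⁻) = Q/F = 17940 / 96485 = 0.1859 mol.
Fe²⁺ + 2 e⁻ → Fe, so n(Fe) = n(e⁻)/2 = 0.09297 mol.
m = n·M = 0.09297 × 55.85 = 5.19 g.

5.19 g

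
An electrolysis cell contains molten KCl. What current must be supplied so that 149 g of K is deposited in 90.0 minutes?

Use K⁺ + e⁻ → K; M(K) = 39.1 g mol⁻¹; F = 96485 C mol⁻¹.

68.1 A

n(K) = 149 / 39.1 = 3.811 mol.
n(e⁻) = 1 × 3.811 = 3.811 mol.
Q = n(e⁻)·F = 3.811 × 96485 = 367700 C.
I = Q/t = 367700 / 5400.0 s = 68.1 A.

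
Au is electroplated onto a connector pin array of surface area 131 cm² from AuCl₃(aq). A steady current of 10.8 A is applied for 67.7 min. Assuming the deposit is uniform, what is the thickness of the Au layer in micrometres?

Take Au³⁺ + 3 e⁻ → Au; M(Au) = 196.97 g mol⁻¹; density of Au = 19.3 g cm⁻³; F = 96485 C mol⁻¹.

Q = I·t = 10.80 × 4062.0 = 43870 C; n(e⁻) = 0.4547 mol.
n(Au) = n(e⁻)/3 = 0.1516 mol, so m = 0.1516 × 196.97 = 29.85 g.
Volume = m/ρ = 29.85 / 19.3 = 1.547 cm³.
Thickness = V/A = 1.547 / 131 = 0.0118 cm = 118 μm.

118 μm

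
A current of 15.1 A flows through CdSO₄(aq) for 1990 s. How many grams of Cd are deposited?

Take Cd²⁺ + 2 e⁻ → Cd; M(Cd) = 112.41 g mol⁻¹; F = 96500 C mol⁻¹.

Q = I·t = 15.10 A × 1990.0 s = 30050 C.
n(e⁻) = Q/F = 30050 / 96500 = 0.3114 mol.
Cd²⁺ + 2 e⁻ → Cd, so n(Cd) = n(e⁻)/2 = 0.1557 mol.
m = n·M = 0.1557 × 112.41 = 17.5 g.

17.5 g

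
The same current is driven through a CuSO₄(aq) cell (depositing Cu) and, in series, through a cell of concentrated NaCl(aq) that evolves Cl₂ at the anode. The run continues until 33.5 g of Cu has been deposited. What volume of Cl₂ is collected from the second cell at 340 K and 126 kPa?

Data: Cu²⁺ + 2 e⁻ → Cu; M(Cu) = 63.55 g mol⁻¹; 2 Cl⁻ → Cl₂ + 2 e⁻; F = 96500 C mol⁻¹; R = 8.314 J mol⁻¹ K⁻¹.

11.8 L

n(Cu) = 33.5 / 63.55 = 0.5271 mol, so n(e⁻) = 2 × 0.5271 = 1.054 mol.
The cells are in series, so the same 1.054 mol of electrons passes through the second cell.
2 Cl⁻ → Cl₂ + 2 e⁻ — 2 mol e⁻ per mol Cl₂, so n(Cl₂) = 1.054/2 = 0.5271 mol.
V = nRT/P = (0.5271 × 8.314 × 340) / (126 × 10³) = 0.0118 m³ = 11.8 L.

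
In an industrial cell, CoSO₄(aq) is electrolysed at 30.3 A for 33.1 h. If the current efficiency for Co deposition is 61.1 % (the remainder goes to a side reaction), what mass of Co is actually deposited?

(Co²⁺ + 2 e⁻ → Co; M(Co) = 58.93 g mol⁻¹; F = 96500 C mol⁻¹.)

674 g

Q = I·t = 30.30 × 119160 = 3611000 C.
n(e⁻) = 3611000/96500 = 37.42 mol; theoretically n(Co) = 37.42/2 = 18.71 mol, m_theo = 1102 g.
At 61.1 % efficiency, m_actual = 0.611 × 1102 = 674 g.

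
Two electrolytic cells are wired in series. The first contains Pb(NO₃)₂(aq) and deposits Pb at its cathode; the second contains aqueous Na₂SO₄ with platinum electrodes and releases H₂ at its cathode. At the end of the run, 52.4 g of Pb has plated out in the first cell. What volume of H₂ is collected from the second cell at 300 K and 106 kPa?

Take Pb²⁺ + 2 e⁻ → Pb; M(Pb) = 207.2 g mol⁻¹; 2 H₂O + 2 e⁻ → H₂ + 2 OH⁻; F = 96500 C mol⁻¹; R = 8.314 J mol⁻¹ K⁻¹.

5.95 L

n(Pb) = 52.4 / 207.2 = 0.2529 mol, so n(e⁻) = 2 × 0.2529 = 0.5058 mol.
The cells are in series, so the same 0.5058 mol of electrons passes through the second cell.
2 H₂O + 2 e⁻ → H₂ + 2 OH⁻ — 2 mol e⁻ per mol H₂, so n(H₂) = 0.5058/2 = 0.2529 mol.
V = nRT/P = (0.2529 × 8.314 × 300) / (106 × 10³) = 0.00595 m³ = 5.95 L.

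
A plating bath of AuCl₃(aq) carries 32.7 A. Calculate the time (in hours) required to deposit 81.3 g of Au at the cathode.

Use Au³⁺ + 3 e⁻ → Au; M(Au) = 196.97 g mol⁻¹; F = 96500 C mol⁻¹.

n(Au) = m/M = 81.3 / 196.97 = 0.4128 mol.
Each Au atom requires 3 electrons, so n(e⁻) = 3 × 0.4128 = 1.238 mol.
Q = n(e⁻)·F = 1.238 × 96500 = 119500 C.
t = Q/I = 119500 / 32.70 A = 3654 s = 1.02 h.

1.02 h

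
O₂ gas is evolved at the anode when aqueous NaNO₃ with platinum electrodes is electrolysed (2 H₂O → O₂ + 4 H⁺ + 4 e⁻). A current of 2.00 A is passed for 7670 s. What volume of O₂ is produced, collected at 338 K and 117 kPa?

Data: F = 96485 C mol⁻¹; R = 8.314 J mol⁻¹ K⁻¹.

Q = I·t = 2.000 A × 7670.0 s = 15340 C.
n(e⁻) = Q/F = 15340 / 96485 = 0.1590 mol.
4 electrons are transferred per O₂ molecule, so n(O₂) = 0.1590 / 4 = 0.03975 mol.
V = nRT/P = (0.03975 × 8.314 × 338) / (117 × 10³ Pa) = 9.55 × 10⁻⁴ m³ = 0.955 L.

0.955 L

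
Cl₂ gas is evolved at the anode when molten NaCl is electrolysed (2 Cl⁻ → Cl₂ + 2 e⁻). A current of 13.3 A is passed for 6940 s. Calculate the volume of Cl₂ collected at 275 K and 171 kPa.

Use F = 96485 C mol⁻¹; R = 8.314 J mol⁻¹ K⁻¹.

6.40 L

Q = I·t = 13.30 A × 6940.0 s = 92300 C.
n(e⁻) = Q/F = 92300 / 96485 = 0.9566 mol.
2 electrons are transferred per Cl₂ molecule, so n(Cl₂) = 0.9566 / 2 = 0.4783 mol.
V = nRT/P = (0.4783 × 8.314 × 275) / (171 × 10³ Pa) = 0.00640 m³ = 6.40 L.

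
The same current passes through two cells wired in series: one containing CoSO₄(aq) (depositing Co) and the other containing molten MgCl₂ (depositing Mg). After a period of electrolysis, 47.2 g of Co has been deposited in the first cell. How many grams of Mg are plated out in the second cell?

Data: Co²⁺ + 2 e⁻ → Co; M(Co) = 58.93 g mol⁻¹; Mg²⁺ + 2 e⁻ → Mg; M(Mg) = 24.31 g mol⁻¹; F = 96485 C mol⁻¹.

n(Co) = 47.2 / 58.93 = 0.8010 mol.
Since Co²⁺ + 2 e⁻ → Co, n(e⁻) passed = 2 × 0.8010 = 1.602 mol.
Cells in series carry the same charge, so the same 1.602 mol of electrons passes through cell 2.
Mg²⁺ + 2 e⁻ → Mg, so n(Mg) = 1.602 / 2 = 0.8010 mol.
m(Mg) = 0.8010 × 24.31 = 19.5 g.

19.5 g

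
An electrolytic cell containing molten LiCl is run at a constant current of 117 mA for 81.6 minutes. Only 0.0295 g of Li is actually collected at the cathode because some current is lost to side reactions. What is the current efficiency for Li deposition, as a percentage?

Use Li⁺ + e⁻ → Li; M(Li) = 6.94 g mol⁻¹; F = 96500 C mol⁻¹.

71.6 %

Q = I·t = 0.1170 × 4896.0 = 572.8 C; n(e⁻) = 572.8/96500 = 0.005936 mol.
Theoretical n(Li) = n(e⁻)/1 = 0.005936 mol, i.e. m_theo = 0.005936 × 6.94 = 0.04120 g.
Efficiency = m_actual / m_theo = 0.0295 / 0.04120 = 71.6 %.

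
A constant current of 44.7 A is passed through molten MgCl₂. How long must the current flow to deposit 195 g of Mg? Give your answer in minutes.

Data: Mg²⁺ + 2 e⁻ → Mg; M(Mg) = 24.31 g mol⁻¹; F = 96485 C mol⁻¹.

n(Mg) = m/M = 195 / 24.31 = 8.021 mol.
Each Mg atom requires 2 electrons, so n(e⁻) = 2 × 8.021 = 16.04 mol.
Q = n(e⁻)·F = 16.04 × 96485 = 1548000 C.
t = Q/I = 1548000 / 44.70 A = 34630 s = 577 min.

577 min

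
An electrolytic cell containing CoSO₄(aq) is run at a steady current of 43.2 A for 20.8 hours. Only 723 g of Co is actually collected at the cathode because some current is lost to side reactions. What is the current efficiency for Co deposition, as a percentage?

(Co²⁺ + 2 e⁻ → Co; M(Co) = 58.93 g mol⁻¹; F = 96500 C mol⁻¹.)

73.2 %

Q = I·t = 43.20 × 74880 = 3235000 C; n(e⁻) = 3235000/96500 = 33.52 mol.
Theoretical n(Co) = n(e⁻)/2 = 16.76 mol, i.e. m_theo = 16.76 × 58.93 = 987.7 g.
Efficiency = m_actual / m_theo = 723 / 987.7 = 73.2 %.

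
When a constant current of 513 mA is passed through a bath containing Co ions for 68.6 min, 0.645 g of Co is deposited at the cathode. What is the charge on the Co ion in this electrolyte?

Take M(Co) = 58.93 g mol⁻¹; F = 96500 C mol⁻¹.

Q = I·t = 0.5130 A × 4116.0 s = 2112 C, so n(e⁻) = 2112/96500 = 0.02188 mol.
n(Co) deposited = 0.645 / 58.93 = 0.01095 mol.
Electrons per atom = n(e⁻)/n(Co) = 0.02188 / 0.01095 = 2.00 ≈ 2, so the ion is Co²⁺.

+2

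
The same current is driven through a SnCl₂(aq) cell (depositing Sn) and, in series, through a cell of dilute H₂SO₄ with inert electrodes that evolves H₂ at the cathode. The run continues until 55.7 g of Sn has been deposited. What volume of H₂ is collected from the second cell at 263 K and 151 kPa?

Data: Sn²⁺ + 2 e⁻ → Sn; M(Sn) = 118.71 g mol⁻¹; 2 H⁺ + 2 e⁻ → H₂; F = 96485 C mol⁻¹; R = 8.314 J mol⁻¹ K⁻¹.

6.79 L

n(Sn) = 55.7 / 118.71 = 0.4692 mol, so n(e⁻) = 2 × 0.4692 = 0.9384 mol.
The cells are in series, so the same 0.9384 mol of electrons passes through the second cell.
2 H⁺ + 2 e⁻ → H₂ — 2 mol e⁻ per mol H₂, so n(H₂) = 0.9384/2 = 0.4692 mol.
V = nRT/P = (0.4692 × 8.314 × 263) / (151 × 10³) = 0.00679 m³ = 6.79 L.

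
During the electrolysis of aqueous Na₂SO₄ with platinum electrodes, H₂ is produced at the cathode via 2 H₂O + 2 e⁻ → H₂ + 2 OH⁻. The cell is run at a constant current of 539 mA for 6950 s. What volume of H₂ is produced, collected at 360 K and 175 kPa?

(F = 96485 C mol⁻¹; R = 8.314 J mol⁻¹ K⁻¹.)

Q = I·t = 0.5390 A × 6950.0 s = 3746 C.
n(e⁻) = Q/F = 3746 / 96485 = 0.03883 mol.
2 electrons are transferred per H₂ molecule, so n(H₂) = 0.03883 / 2 = 0.01941 mol.
V = nRT/P = (0.01941 × 8.314 × 360) / (175 × 10³ Pa) = 3.32 × 10⁻⁴ m³ = 0.332 L.

0.332 L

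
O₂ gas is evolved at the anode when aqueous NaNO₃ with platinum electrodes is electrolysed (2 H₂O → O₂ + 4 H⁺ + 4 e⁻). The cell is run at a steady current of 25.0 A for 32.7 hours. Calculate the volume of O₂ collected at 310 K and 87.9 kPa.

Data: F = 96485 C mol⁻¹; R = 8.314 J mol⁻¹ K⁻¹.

224 L

Q = I·t = 25.00 A × 117720 s = 2943000 C.
n(e⁻) = Q/F = 2943000 / 96485 = 30.50 mol.
4 electrons are transferred per O₂ molecule, so n(O₂) = 30.50 / 4 = 7.626 mol.
V = nRT/P = (7.626 × 8.314 × 310) / (87.9 × 10³ Pa) = 0.224 m³ = 224 L.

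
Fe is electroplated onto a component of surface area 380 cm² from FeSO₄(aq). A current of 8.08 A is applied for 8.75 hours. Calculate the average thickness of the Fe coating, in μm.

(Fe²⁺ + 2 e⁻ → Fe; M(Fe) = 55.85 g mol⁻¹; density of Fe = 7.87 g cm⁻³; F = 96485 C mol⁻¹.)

Q = I·t = 8.080 × 31500 = 254500 C; n(e⁻) = 2.638 mol.
n(Fe) = n(e⁻)/2 = 1.319 mol, so m = 1.319 × 55.85 = 73.66 g.
Volume = m/ρ = 73.66 / 7.87 = 9.360 cm³.
Thickness = V/A = 9.360 / 380 = 0.0246 cm = 246 μm.

246 μm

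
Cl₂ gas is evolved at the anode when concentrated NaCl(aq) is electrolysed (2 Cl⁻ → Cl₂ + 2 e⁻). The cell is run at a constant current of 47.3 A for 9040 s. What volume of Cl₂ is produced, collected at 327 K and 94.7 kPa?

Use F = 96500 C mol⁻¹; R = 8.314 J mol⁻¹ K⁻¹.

Q = I·t = 47.30 A × 9040.0 s = 427600 C.
n(e⁻) = Q/F = 427600 / 96500 = 4.431 mol.
2 electrons are transferred per Cl₂ molecule, so n(Cl₂) = 4.431 / 2 = 2.216 mol.
V = nRT/P = (2.216 × 8.314 × 327) / (94.7 × 10³ Pa) = 0.0636 m³ = 63.6 L.

63.6 L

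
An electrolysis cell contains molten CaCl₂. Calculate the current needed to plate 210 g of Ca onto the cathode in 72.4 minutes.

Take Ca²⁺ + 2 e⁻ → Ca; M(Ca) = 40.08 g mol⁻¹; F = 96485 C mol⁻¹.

n(Ca) = 210 / 40.08 = 5.240 mol.
n(e⁻) = 2 × 5.240 = 10.48 mol.
Q = n(e⁻)·F = 10.48 × 96485 = 1011000 C.
I = Q/t = 1011000 / 4344.0 s = 233 A.

233 A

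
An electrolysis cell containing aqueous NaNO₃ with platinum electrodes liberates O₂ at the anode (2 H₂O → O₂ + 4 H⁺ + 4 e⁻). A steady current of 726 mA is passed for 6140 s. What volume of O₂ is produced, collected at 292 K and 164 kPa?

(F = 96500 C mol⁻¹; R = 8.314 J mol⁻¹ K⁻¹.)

0.171 L

Q = I·t = 0.7260 A × 6140.0 s = 4458 C.
n(e⁻) = Q/F = 4458 / 96500 = 0.04619 mol.
4 electrons are transferred per O₂ molecule, so n(O₂) = 0.04619 / 4 = 0.01155 mol.
V = nRT/P = (0.01155 × 8.314 × 292) / (164 × 10³ Pa) = 1.71 × 10⁻⁴ m³ = 0.171 L.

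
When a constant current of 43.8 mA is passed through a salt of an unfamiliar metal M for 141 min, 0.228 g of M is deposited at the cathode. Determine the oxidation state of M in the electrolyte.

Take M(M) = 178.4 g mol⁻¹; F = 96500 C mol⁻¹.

Q = I·t = 0.04380 A × 8460.0 s = 370.5 C, so n(e⁻) = 370.5/96500 = 0.003840 mol.
n(M) deposited = 0.228 / 178.4 = 0.001278 mol.
Electrons per atom = n(e⁻)/n(M) = 0.003840 / 0.001278 = 3.00 ≈ 3, so the ion is M³⁺.

+3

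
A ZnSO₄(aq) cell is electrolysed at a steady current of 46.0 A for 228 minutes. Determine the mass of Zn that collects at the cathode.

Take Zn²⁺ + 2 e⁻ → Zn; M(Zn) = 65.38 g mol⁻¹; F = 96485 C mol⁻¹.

Q = I·t = 46.00 A × 13680 s = 629300 C.
n(e⁻) = Q/F = 629300 / 96485 = 6.522 mol.
Zn²⁺ + 2 e⁻ → Zn, so n(Zn) = n(e⁻)/2 = 3.261 mol.
m = n·M = 3.261 × 65.38 = 213 g.

213 g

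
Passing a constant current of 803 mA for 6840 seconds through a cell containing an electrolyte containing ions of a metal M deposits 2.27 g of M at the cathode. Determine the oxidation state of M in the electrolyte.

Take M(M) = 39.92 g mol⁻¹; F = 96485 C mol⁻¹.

Q = I·t = 0.8030 A × 6840.0 s = 5493 C, so n(e⁻) = 5493/96485 = 0.05693 mol.
n(M) deposited = 2.27 / 39.92 = 0.05686 mol.
Electrons per atom = n(e⁻)/n(M) = 0.05693 / 0.05686 = 1.00 ≈ 1, so the ion is M⁺.

+1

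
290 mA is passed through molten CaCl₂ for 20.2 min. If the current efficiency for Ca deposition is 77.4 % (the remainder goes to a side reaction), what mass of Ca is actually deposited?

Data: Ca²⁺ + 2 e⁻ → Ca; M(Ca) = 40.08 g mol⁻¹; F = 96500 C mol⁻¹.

Q = I·t = 0.2900 × 1212.0 = 351.5 C.
n(e⁻) = 351.5/96500 = 0.003642 mol; theoretically n(Ca) = 0.003642/2 = 0.001821 mol, m_theo = 0.07299 g.
At 77.4 % efficiency, m_actual = 0.774 × 0.07299 = 0.0565 g.

0.0565 g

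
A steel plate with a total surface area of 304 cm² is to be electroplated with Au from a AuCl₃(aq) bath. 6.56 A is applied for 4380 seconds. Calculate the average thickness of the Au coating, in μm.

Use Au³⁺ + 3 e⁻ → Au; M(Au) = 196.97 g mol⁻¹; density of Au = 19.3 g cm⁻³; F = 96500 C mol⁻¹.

33.3 μm

Q = I·t = 6.560 × 4380.0 = 28730 C; n(e⁻) = 0.2977 mol.
n(Au) = n(e⁻)/3 = 0.09925 mol, so m = 0.09925 × 196.97 = 19.55 g.
Volume = m/ρ = 19.55 / 19.3 = 1.013 cm³.
Thickness = V/A = 1.013 / 304 = 0.00333 cm = 33.3 μm.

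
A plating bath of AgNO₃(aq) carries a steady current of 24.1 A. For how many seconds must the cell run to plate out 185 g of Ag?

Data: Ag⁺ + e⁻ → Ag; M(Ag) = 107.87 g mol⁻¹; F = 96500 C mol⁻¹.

n(Ag) = m/M = 185 / 107.87 = 1.715 mol.
Each Ag atom requires 1 electron, so n(e⁻) = 1 × 1.715 = 1.715 mol.
Q = n(e⁻)·F = 1.715 × 96500 = 165500 C.
t = Q/I = 165500 / 24.10 A = 6867 s.

6870 s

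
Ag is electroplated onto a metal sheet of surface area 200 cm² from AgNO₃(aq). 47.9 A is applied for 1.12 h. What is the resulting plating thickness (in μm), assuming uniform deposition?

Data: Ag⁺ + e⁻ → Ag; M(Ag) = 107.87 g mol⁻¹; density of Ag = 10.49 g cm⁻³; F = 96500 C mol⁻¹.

Q = I·t = 47.90 × 4032.0 = 193100 C; n(e⁻) = 2.001 mol.
n(Ag) = n(e⁻)/1 = 2.001 mol, so m = 2.001 × 107.87 = 215.9 g.
Volume = m/ρ = 215.9 / 10.49 = 20.58 cm³.
Thickness = V/A = 20.58 / 200 = 0.103 cm = 1030 μm.

1030 μm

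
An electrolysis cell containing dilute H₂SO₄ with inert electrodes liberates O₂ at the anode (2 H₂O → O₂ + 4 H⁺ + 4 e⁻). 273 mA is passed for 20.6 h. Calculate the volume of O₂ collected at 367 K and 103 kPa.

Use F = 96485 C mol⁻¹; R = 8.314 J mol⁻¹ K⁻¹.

1.55 L

Q = I·t = 0.2730 A × 74160 s = 20250 C.
n(e⁻) = Q/F = 20250 / 96485 = 0.2098 mol.
4 electrons are transferred per O₂ molecule, so n(O₂) = 0.2098 / 4 = 0.05246 mol.
V = nRT/P = (0.05246 × 8.314 × 367) / (103 × 10³ Pa) = 0.00155 m³ = 1.55 L.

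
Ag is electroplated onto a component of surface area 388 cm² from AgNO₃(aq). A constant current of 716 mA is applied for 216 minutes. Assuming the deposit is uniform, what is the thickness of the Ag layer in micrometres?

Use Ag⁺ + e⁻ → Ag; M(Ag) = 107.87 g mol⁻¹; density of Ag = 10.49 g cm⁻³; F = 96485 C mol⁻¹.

25.5 μm

Q = I·t = 0.7160 × 12960 = 9279 C; n(e⁻) = 0.09617 mol.
n(Ag) = n(e⁻)/1 = 0.09617 mol, so m = 0.09617 × 107.87 = 10.37 g.
Volume = m/ρ = 10.37 / 10.49 = 0.9890 cm³.
Thickness = V/A = 0.9890 / 388 = 0.00255 cm = 25.5 μm.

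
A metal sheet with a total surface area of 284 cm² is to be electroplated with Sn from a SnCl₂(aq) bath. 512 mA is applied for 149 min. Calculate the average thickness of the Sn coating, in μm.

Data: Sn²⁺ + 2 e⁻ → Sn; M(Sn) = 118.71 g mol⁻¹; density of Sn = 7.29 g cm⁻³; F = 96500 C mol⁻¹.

Q = I·t = 0.5120 × 8940.0 = 4577 C; n(e⁻) = 0.04743 mol.
n(Sn) = n(e⁻)/2 = 0.02372 mol, so m = 0.02372 × 118.71 = 2.815 g.
Volume = m/ρ = 2.815 / 7.29 = 0.3862 cm³.
Thickness = V/A = 0.3862 / 284 = 0.00136 cm = 13.6 μm.

13.6 μm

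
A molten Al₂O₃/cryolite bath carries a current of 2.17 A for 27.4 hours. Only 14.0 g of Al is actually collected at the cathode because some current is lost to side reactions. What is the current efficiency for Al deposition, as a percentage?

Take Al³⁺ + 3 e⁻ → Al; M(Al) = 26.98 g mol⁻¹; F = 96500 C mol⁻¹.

70.2 %

Q = I·t = 2.170 × 98640 = 214000 C; n(e⁻) = 214000/96500 = 2.218 mol.
Theoretical n(Al) = n(e⁻)/3 = 0.7394 mol, i.e. m_theo = 0.7394 × 26.98 = 19.95 g.
Efficiency = m_actual / m_theo = 14.0 / 19.95 = 70.2 %.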